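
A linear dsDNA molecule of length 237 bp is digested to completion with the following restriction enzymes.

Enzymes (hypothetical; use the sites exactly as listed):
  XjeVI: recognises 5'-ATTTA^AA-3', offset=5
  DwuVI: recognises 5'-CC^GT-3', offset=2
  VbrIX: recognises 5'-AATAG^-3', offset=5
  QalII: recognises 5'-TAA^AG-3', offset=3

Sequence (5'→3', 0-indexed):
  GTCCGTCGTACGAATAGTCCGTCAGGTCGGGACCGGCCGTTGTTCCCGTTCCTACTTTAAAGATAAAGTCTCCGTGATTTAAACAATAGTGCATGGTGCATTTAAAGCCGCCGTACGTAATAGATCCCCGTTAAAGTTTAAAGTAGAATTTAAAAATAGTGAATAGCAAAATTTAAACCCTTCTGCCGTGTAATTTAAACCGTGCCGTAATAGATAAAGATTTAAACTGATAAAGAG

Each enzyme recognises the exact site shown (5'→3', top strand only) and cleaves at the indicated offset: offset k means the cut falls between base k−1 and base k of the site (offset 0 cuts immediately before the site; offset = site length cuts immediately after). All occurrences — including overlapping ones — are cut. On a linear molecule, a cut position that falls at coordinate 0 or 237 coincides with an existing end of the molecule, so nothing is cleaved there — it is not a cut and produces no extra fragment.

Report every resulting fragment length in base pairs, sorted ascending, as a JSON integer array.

[1,3,4,4,4,4,5,5,6,6,7,7,7,7,7,7,7,8,8,9,9,9,10,11,11,12,13,13,15,18]

Scan for sites:
  XjeVI (ATTTAAA, off=5): starts [76, 99, 147, 170, 192, 219] → cuts [81, 104, 152, 175, 197, 224]
  DwuVI (CCGT, off=2): starts [2, 18, 36, 45, 71, 110, 127, 185, 199, 204] → cuts [4, 20, 38, 47, 73, 112, 129, 187, 201, 206]
  VbrIX (AATAG, off=5): starts [12, 84, 118, 154, 161, 208] → cuts [17, 89, 123, 159, 166, 213]
  QalII (TAAAG, off=3): starts [57, 63, 102, 131, 138, 214, 230] → cuts [60, 66, 105, 134, 141, 217, 233]

Pooled cuts: [4, 17, 20, 38, 47, 60, 66, 73, 81, 89, 104, 105, 112, 123, 129, 134, 141, 152, 159, 166, 175, 187, 197, 201, 206, 213, 217, 224, 233]

Fragments:
  [0,4): 4 bp
  [4,17): 13 bp
  [17,20): 3 bp
  [20,38): 18 bp
  [38,47): 9 bp
  [47,60): 13 bp
  [60,66): 6 bp
  [66,73): 7 bp
  [73,81): 8 bp
  [81,89): 8 bp
  [89,104): 15 bp
  [104,105): 1 bp
  [105,112): 7 bp
  [112,123): 11 bp
  [123,129): 6 bp
  [129,134): 5 bp
  [134,141): 7 bp
  [141,152): 11 bp
  [152,159): 7 bp
  [159,166): 7 bp
  [166,175): 9 bp
  [175,187): 12 bp
  [187,197): 10 bp
  [197,201): 4 bp
  [201,206): 5 bp
  [206,213): 7 bp
  [213,217): 4 bp
  [217,224): 7 bp
  [224,233): 9 bp
  [233,237): 4 bp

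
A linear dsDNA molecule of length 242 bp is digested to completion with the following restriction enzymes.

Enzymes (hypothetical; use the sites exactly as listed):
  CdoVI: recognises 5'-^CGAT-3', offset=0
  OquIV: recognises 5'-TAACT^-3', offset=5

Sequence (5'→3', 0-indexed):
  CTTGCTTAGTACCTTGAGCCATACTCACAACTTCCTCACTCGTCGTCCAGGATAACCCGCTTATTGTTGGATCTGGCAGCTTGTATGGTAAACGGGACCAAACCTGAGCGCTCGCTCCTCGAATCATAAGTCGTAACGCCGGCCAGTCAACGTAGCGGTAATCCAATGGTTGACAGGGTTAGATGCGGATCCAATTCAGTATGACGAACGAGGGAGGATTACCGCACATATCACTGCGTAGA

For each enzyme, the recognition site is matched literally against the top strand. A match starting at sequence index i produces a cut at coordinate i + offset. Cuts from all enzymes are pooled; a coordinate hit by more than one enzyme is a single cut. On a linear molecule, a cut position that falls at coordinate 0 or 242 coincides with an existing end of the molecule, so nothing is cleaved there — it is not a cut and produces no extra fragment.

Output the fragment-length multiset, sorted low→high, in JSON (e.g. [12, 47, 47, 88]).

Scan for sites:
  CdoVI (CGAT, off=0): no sites
  OquIV (TAACT, off=5): no sites

All cut coordinates (distinct, sorted): ∅

Fragments:
  no cuts → one linear fragment of 242 bp

[242]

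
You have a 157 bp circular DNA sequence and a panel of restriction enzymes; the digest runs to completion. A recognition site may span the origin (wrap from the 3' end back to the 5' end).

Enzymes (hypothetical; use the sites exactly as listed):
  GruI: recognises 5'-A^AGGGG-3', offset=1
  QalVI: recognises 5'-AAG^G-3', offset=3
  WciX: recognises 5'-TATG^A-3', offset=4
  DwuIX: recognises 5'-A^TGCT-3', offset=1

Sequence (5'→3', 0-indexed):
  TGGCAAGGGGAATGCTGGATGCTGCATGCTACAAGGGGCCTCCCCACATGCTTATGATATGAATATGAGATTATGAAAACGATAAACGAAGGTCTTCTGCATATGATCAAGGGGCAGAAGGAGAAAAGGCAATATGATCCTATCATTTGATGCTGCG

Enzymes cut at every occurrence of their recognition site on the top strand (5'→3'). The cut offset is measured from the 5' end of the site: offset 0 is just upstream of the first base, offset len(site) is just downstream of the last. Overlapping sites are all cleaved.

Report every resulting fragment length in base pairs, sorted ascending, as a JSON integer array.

Scan for sites:
  GruI (AAGGGG, off=1): starts [4, 32, 108] → cuts [5, 33, 109]
  QalVI (AAGG, off=3): starts [4, 32, 88, 108, 117, 125] → cuts [7, 35, 91, 111, 120, 128]
  WciX (TATGA, off=4): starts [52, 57, 63, 71, 101, 132] → cuts [56, 61, 67, 75, 105, 136]
  DwuIX (ATGCT, off=1): starts [11, 18, 25, 47, 149] → cuts [12, 19, 26, 48, 150]

All cut coordinates (distinct, sorted): [5, 7, 12, 19, 26, 33, 35, 48, 56, 61, 67, 75, 91, 105, 109, 111, 120, 128, 136, 150]

Fragments:
  5→7: 2 bp
  7→12: 5 bp
  12→19: 7 bp
  19→26: 7 bp
  26→33: 7 bp
  33→35: 2 bp
  35→48: 13 bp
  48→56: 8 bp
  56→61: 5 bp
  61→67: 6 bp
  67→75: 8 bp
  75→91: 16 bp
  91→105: 14 bp
  105→109: 4 bp
  109→111: 2 bp
  111→120: 9 bp
  120→128: 8 bp
  128→136: 8 bp
  136→150: 14 bp
  150→5 (wrap): 157-150+5 = 12 bp

[2,2,2,4,5,5,6,7,7,7,8,8,8,8,9,12,13,14,14,16]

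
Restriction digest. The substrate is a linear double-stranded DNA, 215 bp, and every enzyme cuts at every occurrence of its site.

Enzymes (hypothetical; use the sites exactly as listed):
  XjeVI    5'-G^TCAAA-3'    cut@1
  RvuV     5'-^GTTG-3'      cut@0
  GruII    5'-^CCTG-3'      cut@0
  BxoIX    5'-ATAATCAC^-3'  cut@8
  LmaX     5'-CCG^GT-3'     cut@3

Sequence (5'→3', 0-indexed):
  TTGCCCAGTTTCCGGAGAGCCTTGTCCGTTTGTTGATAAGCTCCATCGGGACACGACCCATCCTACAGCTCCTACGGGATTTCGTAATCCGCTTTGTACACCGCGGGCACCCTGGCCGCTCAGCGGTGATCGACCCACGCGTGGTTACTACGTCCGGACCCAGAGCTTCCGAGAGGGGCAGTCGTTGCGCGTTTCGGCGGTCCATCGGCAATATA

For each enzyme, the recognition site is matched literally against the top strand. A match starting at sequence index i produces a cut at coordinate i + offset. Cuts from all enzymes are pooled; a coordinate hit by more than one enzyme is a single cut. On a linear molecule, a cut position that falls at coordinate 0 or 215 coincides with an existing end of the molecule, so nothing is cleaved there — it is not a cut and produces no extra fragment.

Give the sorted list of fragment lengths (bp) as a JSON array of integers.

Site scan:
  XjeVI (GTCAAA, off=1): no sites
  RvuV (GTTG, off=0): starts [31, 183] → cuts [31, 183]
  GruII (CCTG, off=0): starts [110] → cuts [110]
  BxoIX (ATAATCAC, off=8): no sites
  LmaX (CCGGT, off=3): no sites

All cut coordinates (distinct, sorted): [31, 110, 183]

Fragment lengths:
  [0,31): 31 bp
  [31,110): 79 bp
  [110,183): 73 bp
  [183,215): 32 bp

[31,32,73,79]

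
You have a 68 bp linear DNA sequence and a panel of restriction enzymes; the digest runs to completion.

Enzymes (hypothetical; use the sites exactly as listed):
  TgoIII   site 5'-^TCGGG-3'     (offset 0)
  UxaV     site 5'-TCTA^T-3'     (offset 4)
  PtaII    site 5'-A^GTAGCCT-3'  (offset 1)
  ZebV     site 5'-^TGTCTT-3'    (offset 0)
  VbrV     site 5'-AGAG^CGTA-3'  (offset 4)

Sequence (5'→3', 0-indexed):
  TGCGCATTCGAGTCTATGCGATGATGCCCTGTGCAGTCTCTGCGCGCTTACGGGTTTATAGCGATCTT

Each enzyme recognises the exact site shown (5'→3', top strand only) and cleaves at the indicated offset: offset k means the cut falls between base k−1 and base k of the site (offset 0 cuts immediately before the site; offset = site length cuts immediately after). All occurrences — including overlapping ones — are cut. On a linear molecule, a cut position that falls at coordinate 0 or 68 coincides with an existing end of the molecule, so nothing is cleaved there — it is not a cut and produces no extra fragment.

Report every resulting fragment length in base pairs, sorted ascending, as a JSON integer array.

Scan for sites:
  TgoIII (TCGGG, off=0): no sites
  UxaV TCTAT/4: at [12] ⇒ [16]
  PtaII (AGTAGCCT, off=1): no sites
  ZebV (TGTCTT, off=0): no sites
  VbrV (AGAGCGTA, off=4): no sites

Pooled cuts: [16]

Fragment lengths:
  [0,16): 16 bp
  [16,68): 52 bp

[16,52]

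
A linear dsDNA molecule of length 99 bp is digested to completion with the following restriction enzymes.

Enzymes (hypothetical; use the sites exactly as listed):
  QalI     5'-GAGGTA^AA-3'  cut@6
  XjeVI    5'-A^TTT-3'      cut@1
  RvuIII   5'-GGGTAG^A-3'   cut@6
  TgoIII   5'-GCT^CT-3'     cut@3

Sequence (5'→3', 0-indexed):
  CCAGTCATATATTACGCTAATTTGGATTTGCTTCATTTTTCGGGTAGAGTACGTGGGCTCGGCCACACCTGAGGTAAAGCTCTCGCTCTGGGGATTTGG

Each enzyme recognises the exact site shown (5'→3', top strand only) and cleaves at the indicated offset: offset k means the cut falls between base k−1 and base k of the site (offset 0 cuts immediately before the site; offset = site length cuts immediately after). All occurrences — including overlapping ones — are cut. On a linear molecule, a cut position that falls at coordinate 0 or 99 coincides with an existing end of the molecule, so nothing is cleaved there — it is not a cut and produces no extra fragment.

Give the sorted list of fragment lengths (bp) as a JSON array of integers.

Per-enzyme occurrences:
  QalI (GAGGTAAA, off=6): starts [70] → cuts [76]
  XjeVI (ATTT, off=1): starts [19, 25, 34, 93] → cuts [20, 26, 35, 94]
  RvuIII (GGGTAGA, off=6): starts [41] → cuts [47]
  TgoIII (GCTCT, off=3): starts [78, 84] → cuts [81, 87]

All cut coordinates (distinct, sorted): [20, 26, 35, 47, 76, 81, 87, 94]

Fragment lengths:
  [0,20): 20 bp
  [20,26): 6 bp
  [26,35): 9 bp
  [35,47): 12 bp
  [47,76): 29 bp
  [76,81): 5 bp
  [81,87): 6 bp
  [87,94): 7 bp
  [94,99): 5 bp

[5,5,6,6,7,9,12,20,29]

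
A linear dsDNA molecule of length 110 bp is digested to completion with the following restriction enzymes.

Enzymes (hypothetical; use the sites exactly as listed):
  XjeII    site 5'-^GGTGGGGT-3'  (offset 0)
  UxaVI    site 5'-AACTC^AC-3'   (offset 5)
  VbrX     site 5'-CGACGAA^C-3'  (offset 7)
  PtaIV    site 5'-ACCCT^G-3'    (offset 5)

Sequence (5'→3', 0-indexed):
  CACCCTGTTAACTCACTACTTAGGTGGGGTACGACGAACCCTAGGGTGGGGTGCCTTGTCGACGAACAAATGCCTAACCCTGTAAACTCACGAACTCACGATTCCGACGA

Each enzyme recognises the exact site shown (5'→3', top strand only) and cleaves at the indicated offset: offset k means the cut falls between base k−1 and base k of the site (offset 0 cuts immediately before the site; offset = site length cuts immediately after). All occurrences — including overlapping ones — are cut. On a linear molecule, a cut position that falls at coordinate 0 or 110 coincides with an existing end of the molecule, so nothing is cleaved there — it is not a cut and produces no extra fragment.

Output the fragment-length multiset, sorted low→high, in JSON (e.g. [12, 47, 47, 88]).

[6,6,8,8,8,8,13,15,16,22]

Per-enzyme occurrences:
  XjeII GGTGGGGT/0: at [22, 44] ⇒ [22, 44]
  UxaVI AACTCAC/5: at [9, 84, 92] ⇒ [14, 89, 97]
  VbrX CGACGAAC/7: at [31, 59] ⇒ [38, 66]
  PtaIV ACCCTG/5: at [1, 76] ⇒ [6, 81]

All cut coordinates (distinct, sorted): [6, 14, 22, 38, 44, 66, 81, 89, 97]

Fragments:
  [0,6): 6 bp
  [6,14): 8 bp
  [14,22): 8 bp
  [22,38): 16 bp
  [38,44): 6 bp
  [44,66): 22 bp
  [66,81): 15 bp
  [81,89): 8 bp
  [89,97): 8 bp
  [97,110): 13 bp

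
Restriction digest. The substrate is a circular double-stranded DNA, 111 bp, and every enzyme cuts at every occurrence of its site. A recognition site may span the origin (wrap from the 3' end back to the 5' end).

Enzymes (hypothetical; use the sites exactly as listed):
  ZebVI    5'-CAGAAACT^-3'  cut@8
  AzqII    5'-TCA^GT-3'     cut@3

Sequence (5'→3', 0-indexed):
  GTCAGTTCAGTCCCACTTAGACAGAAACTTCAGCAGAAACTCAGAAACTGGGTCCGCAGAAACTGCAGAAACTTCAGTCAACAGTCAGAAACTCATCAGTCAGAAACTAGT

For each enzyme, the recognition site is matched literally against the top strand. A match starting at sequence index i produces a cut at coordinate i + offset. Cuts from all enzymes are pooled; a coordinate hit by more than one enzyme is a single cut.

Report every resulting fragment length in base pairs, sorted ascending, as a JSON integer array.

[3,5,5,7,8,9,10,12,15,17,20]

Site scan:
  ZebVI CAGAAACT/8: at [21, 33, 41, 56, 65, 85, 100] ⇒ [29, 41, 49, 64, 73, 93, 108]
  AzqII TCAGT/3: at [1, 6, 73, 95] ⇒ [4, 9, 76, 98]

All cut coordinates (distinct, sorted): [4, 9, 29, 41, 49, 64, 73, 76, 93, 98, 108]

Fragments:
  4→9: 5 bp
  9→29: 20 bp
  29→41: 12 bp
  41→49: 8 bp
  49→64: 15 bp
  64→73: 9 bp
  73→76: 3 bp
  76→93: 17 bp
  93→98: 5 bp
  98→108: 10 bp
  108→4 (wrap): 111-108+4 = 7 bp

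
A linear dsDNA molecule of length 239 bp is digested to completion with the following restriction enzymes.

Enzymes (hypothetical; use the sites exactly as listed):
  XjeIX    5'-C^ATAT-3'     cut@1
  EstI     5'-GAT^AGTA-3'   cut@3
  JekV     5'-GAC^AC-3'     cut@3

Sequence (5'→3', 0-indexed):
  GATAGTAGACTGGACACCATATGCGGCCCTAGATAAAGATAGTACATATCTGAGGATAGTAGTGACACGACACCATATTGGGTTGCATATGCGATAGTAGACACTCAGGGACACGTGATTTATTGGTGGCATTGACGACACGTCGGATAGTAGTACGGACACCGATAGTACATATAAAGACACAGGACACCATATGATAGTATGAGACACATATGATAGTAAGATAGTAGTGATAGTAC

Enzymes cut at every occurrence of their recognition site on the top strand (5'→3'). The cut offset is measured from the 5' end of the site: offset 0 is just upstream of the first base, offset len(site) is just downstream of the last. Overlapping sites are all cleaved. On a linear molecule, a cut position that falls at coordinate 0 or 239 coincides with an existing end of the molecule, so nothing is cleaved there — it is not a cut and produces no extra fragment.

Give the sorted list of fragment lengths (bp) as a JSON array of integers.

[2,3,3,3,3,5,5,5,5,6,7,7,7,7,8,9,9,9,9,10,10,10,12,12,12,12,22,27]

Scan for sites:
  XjeIX CATAT/1: at [17, 44, 73, 85, 170, 190, 209] ⇒ [18, 45, 74, 86, 171, 191, 210]
  EstI GATAGTA/3: at [0, 37, 54, 92, 145, 163, 195, 214, 222, 231] ⇒ [3, 40, 57, 95, 148, 166, 198, 217, 225, 234]
  JekV GACAC/3: at [12, 63, 68, 99, 109, 136, 157, 178, 185, 205] ⇒ [15, 66, 71, 102, 112, 139, 160, 181, 188, 208]

Pooled cuts: [3, 15, 18, 40, 45, 57, 66, 71, 74, 86, 95, 102, 112, 139, 148, 160, 166, 171, 181, 188, 191, 198, 208, 210, 217, 225, 234]

Fragment lengths:
  [0,3): 3 bp
  [3,15): 12 bp
  [15,18): 3 bp
  [18,40): 22 bp
  [40,45): 5 bp
  [45,57): 12 bp
  [57,66): 9 bp
  [66,71): 5 bp
  [71,74): 3 bp
  [74,86): 12 bp
  [86,95): 9 bp
  [95,102): 7 bp
  [102,112): 10 bp
  [112,139): 27 bp
  [139,148): 9 bp
  [148,160): 12 bp
  [160,166): 6 bp
  [166,171): 5 bp
  [171,181): 10 bp
  [181,188): 7 bp
  [188,191): 3 bp
  [191,198): 7 bp
  [198,208): 10 bp
  [208,210): 2 bp
  [210,217): 7 bp
  [217,225): 8 bp
  [225,234): 9 bp
  [234,239): 5 bp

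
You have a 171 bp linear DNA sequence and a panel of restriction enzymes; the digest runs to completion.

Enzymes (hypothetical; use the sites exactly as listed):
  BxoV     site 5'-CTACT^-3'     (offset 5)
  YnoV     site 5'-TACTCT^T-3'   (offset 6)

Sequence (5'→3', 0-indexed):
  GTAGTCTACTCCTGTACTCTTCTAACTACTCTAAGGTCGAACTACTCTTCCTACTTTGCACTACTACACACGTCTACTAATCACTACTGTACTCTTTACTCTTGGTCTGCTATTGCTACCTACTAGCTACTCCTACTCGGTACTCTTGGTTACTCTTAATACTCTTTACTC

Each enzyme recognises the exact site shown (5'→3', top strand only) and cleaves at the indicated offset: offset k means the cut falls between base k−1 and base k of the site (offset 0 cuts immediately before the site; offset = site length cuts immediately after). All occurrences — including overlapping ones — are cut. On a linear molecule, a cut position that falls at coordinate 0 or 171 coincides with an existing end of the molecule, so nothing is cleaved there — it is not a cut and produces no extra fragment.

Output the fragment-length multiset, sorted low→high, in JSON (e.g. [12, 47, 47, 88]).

[2,6,6,7,7,7,7,9,9,10,10,10,10,10,10,13,16,22]

Per-enzyme occurrences:
  BxoV (CTACT, off=5): starts [5, 25, 41, 50, 60, 73, 83, 119, 126, 132] → cuts [10, 30, 46, 55, 65, 78, 88, 124, 131, 137]
  YnoV (TACTCTT, off=6): starts [14, 42, 89, 96, 140, 150, 159] → cuts [20, 48, 95, 102, 146, 156, 165]

All cut coordinates (distinct, sorted): [10, 20, 30, 46, 48, 55, 65, 78, 88, 95, 102, 124, 131, 137, 146, 156, 165]

Fragments:
  [0,10): 10 bp
  [10,20): 10 bp
  [20,30): 10 bp
  [30,46): 16 bp
  [46,48): 2 bp
  [48,55): 7 bp
  [55,65): 10 bp
  [65,78): 13 bp
  [78,88): 10 bp
  [88,95): 7 bp
  [95,102): 7 bp
  [102,124): 22 bp
  [124,131): 7 bp
  [131,137): 6 bp
  [137,146): 9 bp
  [146,156): 10 bp
  [156,165): 9 bp
  [165,171): 6 bp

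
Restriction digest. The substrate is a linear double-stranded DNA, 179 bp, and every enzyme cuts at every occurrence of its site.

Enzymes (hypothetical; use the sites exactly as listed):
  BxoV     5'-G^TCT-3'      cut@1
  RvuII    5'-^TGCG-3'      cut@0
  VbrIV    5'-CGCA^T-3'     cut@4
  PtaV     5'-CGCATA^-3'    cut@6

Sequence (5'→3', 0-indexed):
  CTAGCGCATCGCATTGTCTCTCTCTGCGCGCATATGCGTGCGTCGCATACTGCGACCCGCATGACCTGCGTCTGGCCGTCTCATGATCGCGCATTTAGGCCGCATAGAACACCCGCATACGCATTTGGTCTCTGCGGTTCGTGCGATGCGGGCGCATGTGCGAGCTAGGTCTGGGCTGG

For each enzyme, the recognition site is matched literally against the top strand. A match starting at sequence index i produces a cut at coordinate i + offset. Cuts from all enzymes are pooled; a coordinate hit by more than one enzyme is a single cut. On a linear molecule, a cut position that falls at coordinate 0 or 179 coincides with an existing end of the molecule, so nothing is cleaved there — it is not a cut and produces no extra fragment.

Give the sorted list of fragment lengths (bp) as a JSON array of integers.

[1,2,2,2,2,2,3,4,4,4,4,5,5,5,5,8,8,8,8,9,9,10,10,11,11,11,11,15]

Site scan:
  BxoV (GTCT, off=1): starts [15, 69, 77, 127, 168] → cuts [16, 70, 78, 128, 169]
  RvuII (TGCG, off=0): starts [24, 34, 38, 50, 66, 132, 141, 146, 158] → cuts [24, 34, 38, 50, 66, 132, 141, 146, 158]
  VbrIV (CGCAT, off=4): starts [4, 9, 28, 43, 57, 89, 100, 113, 119, 152] → cuts [8, 13, 32, 47, 61, 93, 104, 117, 123, 156]
  PtaV (CGCATA, off=6): starts [28, 43, 100, 113] → cuts [34, 49, 106, 119]

All cut coordinates (distinct, sorted): [8, 13, 16, 24, 32, 34, 38, 47, 49, 50, 61, 66, 70, 78, 93, 104, 106, 117, 119, 123, 128, 132, 141, 146, 156, 158, 169]

Fragments:
  [0,8): 8 bp
  [8,13): 5 bp
  [13,16): 3 bp
  [16,24): 8 bp
  [24,32): 8 bp
  [32,34): 2 bp
  [34,38): 4 bp
  [38,47): 9 bp
  [47,49): 2 bp
  [49,50): 1 bp
  [50,61): 11 bp
  [61,66): 5 bp
  [66,70): 4 bp
  [70,78): 8 bp
  [78,93): 15 bp
  [93,104): 11 bp
  [104,106): 2 bp
  [106,117): 11 bp
  [117,119): 2 bp
  [119,123): 4 bp
  [123,128): 5 bp
  [128,132): 4 bp
  [132,141): 9 bp
  [141,146): 5 bp
  [146,156): 10 bp
  [156,158): 2 bp
  [158,169): 11 bp
  [169,179): 10 bp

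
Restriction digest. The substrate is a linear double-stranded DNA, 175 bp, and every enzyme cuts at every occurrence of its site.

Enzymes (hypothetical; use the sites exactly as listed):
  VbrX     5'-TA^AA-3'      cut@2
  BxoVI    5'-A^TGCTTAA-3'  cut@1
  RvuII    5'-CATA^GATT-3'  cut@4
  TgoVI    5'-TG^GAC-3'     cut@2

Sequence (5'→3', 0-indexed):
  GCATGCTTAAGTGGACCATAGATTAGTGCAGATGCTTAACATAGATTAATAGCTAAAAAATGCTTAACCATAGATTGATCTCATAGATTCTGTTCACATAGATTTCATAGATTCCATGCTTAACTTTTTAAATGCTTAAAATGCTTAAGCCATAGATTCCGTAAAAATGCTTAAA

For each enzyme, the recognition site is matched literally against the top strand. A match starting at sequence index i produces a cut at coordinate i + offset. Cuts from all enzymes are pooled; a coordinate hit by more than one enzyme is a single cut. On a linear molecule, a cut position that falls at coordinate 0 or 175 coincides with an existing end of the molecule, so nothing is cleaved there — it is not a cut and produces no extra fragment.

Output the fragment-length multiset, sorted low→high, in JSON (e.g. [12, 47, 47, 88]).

[2,2,3,3,4,5,6,6,7,7,9,9,10,11,12,12,12,13,13,14,15]

Scan for sites:
  VbrX (TAAA, off=2): starts [53, 128, 136, 161, 171] → cuts [55, 130, 138, 163, 173]
  BxoVI (ATGCTTAA, off=1): starts [2, 31, 59, 115, 131, 140, 166] → cuts [3, 32, 60, 116, 132, 141, 167]
  RvuII (CATAGATT, off=4): starts [16, 39, 68, 81, 96, 105, 150] → cuts [20, 43, 72, 85, 100, 109, 154]
  TgoVI (TGGAC, off=2): starts [11] → cuts [13]

All cut coordinates (distinct, sorted): [3, 13, 20, 32, 43, 55, 60, 72, 85, 100, 109, 116, 130, 132, 138, 141, 154, 163, 167, 173]

Fragment lengths:
  [0,3): 3 bp
  [3,13): 10 bp
  [13,20): 7 bp
  [20,32): 12 bp
  [32,43): 11 bp
  [43,55): 12 bp
  [55,60): 5 bp
  [60,72): 12 bp
  [72,85): 13 bp
  [85,100): 15 bp
  [100,109): 9 bp
  [109,116): 7 bp
  [116,130): 14 bp
  [130,132): 2 bp
  [132,138): 6 bp
  [138,141): 3 bp
  [141,154): 13 bp
  [154,163): 9 bp
  [163,167): 4 bp
  [167,173): 6 bp
  [173,175): 2 bp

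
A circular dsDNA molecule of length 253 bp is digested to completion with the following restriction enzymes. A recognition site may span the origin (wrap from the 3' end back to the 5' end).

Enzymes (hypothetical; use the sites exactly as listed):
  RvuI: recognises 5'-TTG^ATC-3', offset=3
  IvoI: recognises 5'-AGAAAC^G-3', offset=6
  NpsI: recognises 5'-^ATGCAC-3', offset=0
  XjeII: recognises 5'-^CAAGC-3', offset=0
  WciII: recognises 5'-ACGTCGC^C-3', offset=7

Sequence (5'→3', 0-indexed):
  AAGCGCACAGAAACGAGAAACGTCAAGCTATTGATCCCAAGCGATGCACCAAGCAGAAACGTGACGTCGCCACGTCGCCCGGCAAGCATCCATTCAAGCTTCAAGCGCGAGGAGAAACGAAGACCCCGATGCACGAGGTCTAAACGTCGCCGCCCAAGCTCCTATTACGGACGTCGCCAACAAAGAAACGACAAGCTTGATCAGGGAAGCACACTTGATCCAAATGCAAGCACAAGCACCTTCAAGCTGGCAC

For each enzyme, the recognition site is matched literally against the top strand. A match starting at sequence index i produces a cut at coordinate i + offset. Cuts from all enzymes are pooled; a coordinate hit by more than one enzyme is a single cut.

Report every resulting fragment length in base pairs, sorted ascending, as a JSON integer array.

Scan for sites:
  RvuI (TTGATC, off=3): starts [30, 196, 214] → cuts [33, 199, 217]
  IvoI (AGAAACG, off=6): starts [8, 15, 54, 112, 183] → cuts [14, 21, 60, 118, 189]
  NpsI (ATGCAC, off=0): starts [43, 128] → cuts [43, 128]
  XjeII (CAAGC, off=0): starts [23, 37, 49, 82, 94, 101, 154, 191, 226, 232, 242, 252] → cuts [23, 37, 49, 82, 94, 101, 154, 191, 226, 232, 242, 252]
  WciII (ACGTCGCC, off=7): starts [63, 71, 143, 170] → cuts [70, 78, 150, 177]

Pooled cuts: [14, 21, 23, 33, 37, 43, 49, 60, 70, 78, 82, 94, 101, 118, 128, 150, 154, 177, 189, 191, 199, 217, 226, 232, 242, 252]

Fragments:
  14→21: 7 bp
  21→23: 2 bp
  23→33: 10 bp
  33→37: 4 bp
  37→43: 6 bp
  43→49: 6 bp
  49→60: 11 bp
  60→70: 10 bp
  70→78: 8 bp
  78→82: 4 bp
  82→94: 12 bp
  94→101: 7 bp
  101→118: 17 bp
  118→128: 10 bp
  128→150: 22 bp
  150→154: 4 bp
  154→177: 23 bp
  177→189: 12 bp
  189→191: 2 bp
  191→199: 8 bp
  199→217: 18 bp
  217→226: 9 bp
  226→232: 6 bp
  232→242: 10 bp
  242→252: 10 bp
  252→14 (wrap): 253-252+14 = 15 bp

[2,2,4,4,4,6,6,6,7,7,8,8,9,10,10,10,10,10,11,12,12,15,17,18,22,23]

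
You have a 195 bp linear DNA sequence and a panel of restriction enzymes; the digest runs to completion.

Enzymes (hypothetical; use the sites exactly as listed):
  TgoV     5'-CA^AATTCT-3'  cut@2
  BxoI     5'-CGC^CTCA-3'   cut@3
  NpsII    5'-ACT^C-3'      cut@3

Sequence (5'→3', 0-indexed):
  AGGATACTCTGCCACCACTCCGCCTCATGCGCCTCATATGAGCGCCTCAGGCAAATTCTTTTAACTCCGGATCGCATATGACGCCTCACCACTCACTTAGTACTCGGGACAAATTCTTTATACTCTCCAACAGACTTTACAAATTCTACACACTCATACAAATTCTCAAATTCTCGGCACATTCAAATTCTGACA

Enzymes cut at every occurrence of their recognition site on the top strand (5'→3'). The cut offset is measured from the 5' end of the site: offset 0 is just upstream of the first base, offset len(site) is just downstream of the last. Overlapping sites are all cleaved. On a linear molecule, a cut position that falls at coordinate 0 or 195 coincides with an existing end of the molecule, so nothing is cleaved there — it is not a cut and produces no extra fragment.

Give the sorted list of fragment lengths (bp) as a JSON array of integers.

[4,6,7,8,8,8,9,9,10,11,11,13,13,13,13,17,17,18]

Site scan:
  TgoV CAAATTCT/2: at [51, 109, 139, 158, 166, 183] ⇒ [53, 111, 141, 160, 168, 185]
  BxoI CGCCTCA/3: at [20, 29, 42, 81] ⇒ [23, 32, 45, 84]
  NpsII ACTC/3: at [5, 16, 63, 90, 101, 121, 151] ⇒ [8, 19, 66, 93, 104, 124, 154]

All cut coordinates (distinct, sorted): [8, 19, 23, 32, 45, 53, 66, 84, 93, 104, 111, 124, 141, 154, 160, 168, 185]

Fragments:
  [0,8): 8 bp
  [8,19): 11 bp
  [19,23): 4 bp
  [23,32): 9 bp
  [32,45): 13 bp
  [45,53): 8 bp
  [53,66): 13 bp
  [66,84): 18 bp
  [84,93): 9 bp
  [93,104): 11 bp
  [104,111): 7 bp
  [111,124): 13 bp
  [124,141): 17 bp
  [141,154): 13 bp
  [154,160): 6 bp
  [160,168): 8 bp
  [168,185): 17 bp
  [185,195): 10 bp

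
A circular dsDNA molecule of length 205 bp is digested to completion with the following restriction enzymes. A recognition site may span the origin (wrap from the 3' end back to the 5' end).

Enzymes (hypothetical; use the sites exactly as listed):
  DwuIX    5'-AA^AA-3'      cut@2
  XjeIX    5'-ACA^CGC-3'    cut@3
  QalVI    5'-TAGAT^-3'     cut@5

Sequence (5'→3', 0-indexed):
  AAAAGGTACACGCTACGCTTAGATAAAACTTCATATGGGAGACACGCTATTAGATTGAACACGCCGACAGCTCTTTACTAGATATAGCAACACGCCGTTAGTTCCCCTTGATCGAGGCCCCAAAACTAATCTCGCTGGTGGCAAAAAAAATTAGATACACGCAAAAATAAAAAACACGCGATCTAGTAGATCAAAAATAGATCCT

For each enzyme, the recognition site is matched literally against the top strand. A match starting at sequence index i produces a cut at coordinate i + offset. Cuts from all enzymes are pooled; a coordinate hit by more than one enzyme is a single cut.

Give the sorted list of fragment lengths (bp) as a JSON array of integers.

[1,1,1,1,1,1,1,1,2,3,3,4,5,5,5,6,7,8,8,9,11,14,15,18,21,22,31]

Per-enzyme occurrences:
  DwuIX AAAA/2: at [0, 24, 121, 142, 143, 144, 145, 146, 162, 163, 168, 169, 170, 192, 193] ⇒ [2, 26, 123, 144, 145, 146, 147, 148, 164, 165, 170, 171, 172, 194, 195]
  XjeIX ACACGC/3: at [7, 41, 58, 89, 156, 173] ⇒ [10, 44, 61, 92, 159, 176]
  QalVI TAGAT/5: at [19, 50, 78, 151, 186, 197] ⇒ [24, 55, 83, 156, 191, 202]

All cut coordinates (distinct, sorted): [2, 10, 24, 26, 44, 55, 61, 83, 92, 123, 144, 145, 146, 147, 148, 156, 159, 164, 165, 170, 171, 172, 176, 191, 194, 195, 202]

Fragment lengths:
  2→10: 8 bp
  10→24: 14 bp
  24→26: 2 bp
  26→44: 18 bp
  44→55: 11 bp
  55→61: 6 bp
  61→83: 22 bp
  83→92: 9 bp
  92→123: 31 bp
  123→144: 21 bp
  144→145: 1 bp
  145→146: 1 bp
  146→147: 1 bp
  147→148: 1 bp
  148→156: 8 bp
  156→159: 3 bp
  159→164: 5 bp
  164→165: 1 bp
  165→170: 5 bp
  170→171: 1 bp
  171→172: 1 bp
  172→176: 4 bp
  176→191: 15 bp
  191→194: 3 bp
  194→195: 1 bp
  195→202: 7 bp
  202→2 (wrap): 205-202+2 = 5 bp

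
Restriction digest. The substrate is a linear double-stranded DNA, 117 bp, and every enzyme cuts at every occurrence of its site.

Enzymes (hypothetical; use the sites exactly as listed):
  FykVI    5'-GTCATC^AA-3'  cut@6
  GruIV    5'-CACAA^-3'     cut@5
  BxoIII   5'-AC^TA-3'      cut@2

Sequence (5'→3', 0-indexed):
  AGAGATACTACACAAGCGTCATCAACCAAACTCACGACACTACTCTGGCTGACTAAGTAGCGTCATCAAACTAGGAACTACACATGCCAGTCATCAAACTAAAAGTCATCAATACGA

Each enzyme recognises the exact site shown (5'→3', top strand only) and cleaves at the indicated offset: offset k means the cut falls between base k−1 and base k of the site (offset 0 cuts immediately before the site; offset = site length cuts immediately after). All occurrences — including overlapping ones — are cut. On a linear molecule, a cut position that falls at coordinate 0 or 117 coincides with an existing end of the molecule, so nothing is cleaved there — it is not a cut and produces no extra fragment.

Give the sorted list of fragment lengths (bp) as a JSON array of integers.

[4,4,7,7,7,8,8,11,13,14,17,17]

Per-enzyme occurrences:
  FykVI (GTCATCAA, off=6): starts [17, 61, 89, 104] → cuts [23, 67, 95, 110]
  GruIV (CACAA, off=5): starts [10] → cuts [15]
  BxoIII (ACTA, off=2): starts [6, 38, 51, 69, 76, 97] → cuts [8, 40, 53, 71, 78, 99]

Pooled cuts: [8, 15, 23, 40, 53, 67, 71, 78, 95, 99, 110]

Fragment lengths:
  [0,8): 8 bp
  [8,15): 7 bp
  [15,23): 8 bp
  [23,40): 17 bp
  [40,53): 13 bp
  [53,67): 14 bp
  [67,71): 4 bp
  [71,78): 7 bp
  [78,95): 17 bp
  [95,99): 4 bp
  [99,110): 11 bp
  [110,117): 7 bp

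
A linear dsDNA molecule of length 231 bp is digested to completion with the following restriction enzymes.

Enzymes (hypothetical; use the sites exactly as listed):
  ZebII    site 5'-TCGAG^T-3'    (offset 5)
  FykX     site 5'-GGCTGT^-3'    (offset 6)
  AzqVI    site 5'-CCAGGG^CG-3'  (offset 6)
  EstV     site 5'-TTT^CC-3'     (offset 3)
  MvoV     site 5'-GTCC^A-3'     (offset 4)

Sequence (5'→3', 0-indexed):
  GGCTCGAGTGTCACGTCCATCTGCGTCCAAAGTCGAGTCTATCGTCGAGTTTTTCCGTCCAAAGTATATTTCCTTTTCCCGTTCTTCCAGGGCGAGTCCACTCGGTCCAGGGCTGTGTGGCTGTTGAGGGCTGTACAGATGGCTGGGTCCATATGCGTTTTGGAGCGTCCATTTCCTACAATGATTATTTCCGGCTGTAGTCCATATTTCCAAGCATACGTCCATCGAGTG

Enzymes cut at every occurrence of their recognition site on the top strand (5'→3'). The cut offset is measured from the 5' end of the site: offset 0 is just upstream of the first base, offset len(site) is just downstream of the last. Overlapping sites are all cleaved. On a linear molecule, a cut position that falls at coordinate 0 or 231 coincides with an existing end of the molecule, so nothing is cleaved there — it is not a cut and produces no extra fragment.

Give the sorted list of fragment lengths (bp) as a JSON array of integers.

Per-enzyme occurrences:
  ZebII TCGAGT/5: at [3, 32, 44, 224] ⇒ [8, 37, 49, 229]
  FykX GGCTGT/6: at [110, 118, 128, 192] ⇒ [116, 124, 134, 198]
  AzqVI CCAGGGCG/6: at [86] ⇒ [92]
  EstV TTTCC/3: at [51, 68, 74, 171, 187, 206] ⇒ [54, 71, 77, 174, 190, 209]
  MvoV GTCCA/4: at [14, 24, 56, 95, 104, 146, 166, 199, 219] ⇒ [18, 28, 60, 99, 108, 150, 170, 203, 223]

Pooled cuts: [8, 18, 28, 37, 49, 54, 60, 71, 77, 92, 99, 108, 116, 124, 134, 150, 170, 174, 190, 198, 203, 209, 223, 229]

Fragments:
  [0,8): 8 bp
  [8,18): 10 bp
  [18,28): 10 bp
  [28,37): 9 bp
  [37,49): 12 bp
  [49,54): 5 bp
  [54,60): 6 bp
  [60,71): 11 bp
  [71,77): 6 bp
  [77,92): 15 bp
  [92,99): 7 bp
  [99,108): 9 bp
  [108,116): 8 bp
  [116,124): 8 bp
  [124,134): 10 bp
  [134,150): 16 bp
  [150,170): 20 bp
  [170,174): 4 bp
  [174,190): 16 bp
  [190,198): 8 bp
  [198,203): 5 bp
  [203,209): 6 bp
  [209,223): 14 bp
  [223,229): 6 bp
  [229,231): 2 bp

[2,4,5,5,6,6,6,6,7,8,8,8,8,9,9,10,10,10,11,12,14,15,16,16,20]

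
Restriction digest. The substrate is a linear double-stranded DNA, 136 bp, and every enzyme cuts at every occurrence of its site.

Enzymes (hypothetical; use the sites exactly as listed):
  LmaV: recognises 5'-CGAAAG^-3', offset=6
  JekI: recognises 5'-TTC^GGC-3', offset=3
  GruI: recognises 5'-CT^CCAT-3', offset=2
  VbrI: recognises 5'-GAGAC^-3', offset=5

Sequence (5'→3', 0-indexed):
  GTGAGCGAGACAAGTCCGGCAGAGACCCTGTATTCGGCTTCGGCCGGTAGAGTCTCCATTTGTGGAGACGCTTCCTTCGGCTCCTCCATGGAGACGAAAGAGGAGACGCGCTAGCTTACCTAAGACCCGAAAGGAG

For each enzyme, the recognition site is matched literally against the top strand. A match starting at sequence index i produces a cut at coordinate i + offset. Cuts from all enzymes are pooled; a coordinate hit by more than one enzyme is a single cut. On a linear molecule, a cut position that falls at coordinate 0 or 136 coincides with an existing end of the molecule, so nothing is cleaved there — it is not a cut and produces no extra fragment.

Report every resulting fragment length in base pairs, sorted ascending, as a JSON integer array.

Per-enzyme occurrences:
  LmaV CGAAAG/6: at [94, 127] ⇒ [100, 133]
  JekI TTCGGC/3: at [32, 38, 75] ⇒ [35, 41, 78]
  GruI CTCCAT/2: at [53, 83] ⇒ [55, 85]
  VbrI GAGAC/5: at [6, 21, 64, 90, 102] ⇒ [11, 26, 69, 95, 107]

All cut coordinates (distinct, sorted): [11, 26, 35, 41, 55, 69, 78, 85, 95, 100, 107, 133]

Fragments:
  [0,11): 11 bp
  [11,26): 15 bp
  [26,35): 9 bp
  [35,41): 6 bp
  [41,55): 14 bp
  [55,69): 14 bp
  [69,78): 9 bp
  [78,85): 7 bp
  [85,95): 10 bp
  [95,100): 5 bp
  [100,107): 7 bp
  [107,133): 26 bp
  [133,136): 3 bp

[3,5,6,7,7,9,9,10,11,14,14,15,26]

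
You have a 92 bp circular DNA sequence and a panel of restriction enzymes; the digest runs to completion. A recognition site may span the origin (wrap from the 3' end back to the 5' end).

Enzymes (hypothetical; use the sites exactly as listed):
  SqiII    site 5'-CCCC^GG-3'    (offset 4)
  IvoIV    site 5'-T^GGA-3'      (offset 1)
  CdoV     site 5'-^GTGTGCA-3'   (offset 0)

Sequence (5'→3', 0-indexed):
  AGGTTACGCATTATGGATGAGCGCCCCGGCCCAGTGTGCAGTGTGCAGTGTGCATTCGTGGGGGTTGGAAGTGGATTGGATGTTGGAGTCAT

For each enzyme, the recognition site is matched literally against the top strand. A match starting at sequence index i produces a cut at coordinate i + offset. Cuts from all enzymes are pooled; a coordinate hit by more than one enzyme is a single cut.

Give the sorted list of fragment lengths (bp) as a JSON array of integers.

[5,6,6,7,7,7,13,19,22]

Scan for sites:
  SqiII CCCCGG/4: at [23] ⇒ [27]
  IvoIV TGGA/1: at [13, 65, 71, 76, 83] ⇒ [14, 66, 72, 77, 84]
  CdoV GTGTGCA/0: at [33, 40, 47] ⇒ [33, 40, 47]

All cut coordinates (distinct, sorted): [14, 27, 33, 40, 47, 66, 72, 77, 84]

Fragments:
  14→27: 13 bp
  27→33: 6 bp
  33→40: 7 bp
  40→47: 7 bp
  47→66: 19 bp
  66→72: 6 bp
  72→77: 5 bp
  77→84: 7 bp
  84→14 (wrap): 92-84+14 = 22 bp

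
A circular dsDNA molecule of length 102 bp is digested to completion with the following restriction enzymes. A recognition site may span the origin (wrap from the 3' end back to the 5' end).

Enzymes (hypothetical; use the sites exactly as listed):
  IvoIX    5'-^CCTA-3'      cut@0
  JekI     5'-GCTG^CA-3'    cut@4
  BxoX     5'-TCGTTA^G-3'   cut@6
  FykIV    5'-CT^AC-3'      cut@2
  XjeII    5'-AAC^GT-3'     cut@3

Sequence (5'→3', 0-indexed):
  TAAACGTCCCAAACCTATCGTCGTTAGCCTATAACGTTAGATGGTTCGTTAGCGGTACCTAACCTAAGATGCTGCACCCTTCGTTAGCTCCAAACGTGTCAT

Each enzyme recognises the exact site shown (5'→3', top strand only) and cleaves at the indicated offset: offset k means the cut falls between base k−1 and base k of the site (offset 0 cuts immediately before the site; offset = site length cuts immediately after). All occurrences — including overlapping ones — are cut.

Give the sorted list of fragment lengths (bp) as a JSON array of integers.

[1,5,6,8,8,9,12,12,12,13,16]

Scan for sites:
  IvoIX CCTA/0: at [13, 27, 57, 62] ⇒ [13, 27, 57, 62]
  JekI GCTGCA/4: at [70] ⇒ [74]
  BxoX TCGTTAG/6: at [20, 45, 80] ⇒ [26, 51, 86]
  FykIV (CTAC, off=2): no sites
  XjeII AACGT/3: at [2, 32, 92] ⇒ [5, 35, 95]

All cut coordinates (distinct, sorted): [5, 13, 26, 27, 35, 51, 57, 62, 74, 86, 95]

Fragments:
  5→13: 8 bp
  13→26: 13 bp
  26→27: 1 bp
  27→35: 8 bp
  35→51: 16 bp
  51→57: 6 bp
  57→62: 5 bp
  62→74: 12 bp
  74→86: 12 bp
  86→95: 9 bp
  95→5 (wrap): 102-95+5 = 12 bp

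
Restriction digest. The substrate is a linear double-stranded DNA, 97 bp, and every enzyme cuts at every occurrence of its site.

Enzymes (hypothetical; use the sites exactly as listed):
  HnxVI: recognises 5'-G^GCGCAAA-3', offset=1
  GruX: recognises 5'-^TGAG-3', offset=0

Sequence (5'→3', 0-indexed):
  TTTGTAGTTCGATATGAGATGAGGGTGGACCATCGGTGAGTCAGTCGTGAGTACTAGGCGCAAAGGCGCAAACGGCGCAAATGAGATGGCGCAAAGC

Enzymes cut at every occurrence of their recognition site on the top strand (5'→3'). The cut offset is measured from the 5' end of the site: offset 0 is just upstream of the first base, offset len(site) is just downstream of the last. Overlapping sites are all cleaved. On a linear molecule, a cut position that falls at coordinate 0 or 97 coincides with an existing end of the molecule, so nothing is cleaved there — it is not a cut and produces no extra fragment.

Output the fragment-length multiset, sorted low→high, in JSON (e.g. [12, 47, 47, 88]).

Per-enzyme occurrences:
  HnxVI (GGCGCAAA, off=1): starts [56, 64, 73, 87] → cuts [57, 65, 74, 88]
  GruX (TGAG, off=0): starts [14, 19, 36, 47, 81] → cuts [14, 19, 36, 47, 81]

All cut coordinates (distinct, sorted): [14, 19, 36, 47, 57, 65, 74, 81, 88]

Fragments:
  [0,14): 14 bp
  [14,19): 5 bp
  [19,36): 17 bp
  [36,47): 11 bp
  [47,57): 10 bp
  [57,65): 8 bp
  [65,74): 9 bp
  [74,81): 7 bp
  [81,88): 7 bp
  [88,97): 9 bp

[5,7,7,8,9,9,10,11,14,17]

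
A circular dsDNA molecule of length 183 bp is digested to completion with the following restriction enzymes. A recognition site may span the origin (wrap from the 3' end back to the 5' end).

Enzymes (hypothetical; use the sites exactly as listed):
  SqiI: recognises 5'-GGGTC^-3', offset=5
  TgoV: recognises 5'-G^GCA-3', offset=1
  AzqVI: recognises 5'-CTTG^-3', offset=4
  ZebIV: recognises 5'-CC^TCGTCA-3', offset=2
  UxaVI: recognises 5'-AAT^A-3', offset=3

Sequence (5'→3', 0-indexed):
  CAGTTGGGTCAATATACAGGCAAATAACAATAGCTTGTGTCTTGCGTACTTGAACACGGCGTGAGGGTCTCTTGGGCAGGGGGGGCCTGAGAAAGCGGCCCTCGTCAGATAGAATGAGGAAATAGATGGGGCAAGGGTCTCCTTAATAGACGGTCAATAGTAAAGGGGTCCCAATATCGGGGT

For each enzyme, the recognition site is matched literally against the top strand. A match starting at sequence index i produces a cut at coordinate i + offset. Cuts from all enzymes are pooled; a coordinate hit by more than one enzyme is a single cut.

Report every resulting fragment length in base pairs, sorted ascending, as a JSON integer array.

Site scan:
  SqiI (GGGTC, off=5): starts [5, 64, 134, 165, 179] → cuts [1, 10, 69, 139, 170]
  TgoV (GGCA, off=1): starts [18, 74, 129] → cuts [19, 75, 130]
  AzqVI (CTTG, off=4): starts [33, 40, 48, 70] → cuts [37, 44, 52, 74]
  ZebIV (CCTCGTCA, off=2): starts [99] → cuts [101]
  UxaVI (AATA, off=3): starts [10, 22, 28, 120, 144, 155, 172] → cuts [13, 25, 31, 123, 147, 158, 175]

All cut coordinates (distinct, sorted): [1, 10, 13, 19, 25, 31, 37, 44, 52, 69, 74, 75, 101, 123, 130, 139, 147, 158, 170, 175]

Fragment lengths:
  1→10: 9 bp
  10→13: 3 bp
  13→19: 6 bp
  19→25: 6 bp
  25→31: 6 bp
  31→37: 6 bp
  37→44: 7 bp
  44→52: 8 bp
  52→69: 17 bp
  69→74: 5 bp
  74→75: 1 bp
  75→101: 26 bp
  101→123: 22 bp
  123→130: 7 bp
  130→139: 9 bp
  139→147: 8 bp
  147→158: 11 bp
  158→170: 12 bp
  170→175: 5 bp
  175→1 (wrap): 183-175+1 = 9 bp

[1,3,5,5,6,6,6,6,7,7,8,8,9,9,9,11,12,17,22,26]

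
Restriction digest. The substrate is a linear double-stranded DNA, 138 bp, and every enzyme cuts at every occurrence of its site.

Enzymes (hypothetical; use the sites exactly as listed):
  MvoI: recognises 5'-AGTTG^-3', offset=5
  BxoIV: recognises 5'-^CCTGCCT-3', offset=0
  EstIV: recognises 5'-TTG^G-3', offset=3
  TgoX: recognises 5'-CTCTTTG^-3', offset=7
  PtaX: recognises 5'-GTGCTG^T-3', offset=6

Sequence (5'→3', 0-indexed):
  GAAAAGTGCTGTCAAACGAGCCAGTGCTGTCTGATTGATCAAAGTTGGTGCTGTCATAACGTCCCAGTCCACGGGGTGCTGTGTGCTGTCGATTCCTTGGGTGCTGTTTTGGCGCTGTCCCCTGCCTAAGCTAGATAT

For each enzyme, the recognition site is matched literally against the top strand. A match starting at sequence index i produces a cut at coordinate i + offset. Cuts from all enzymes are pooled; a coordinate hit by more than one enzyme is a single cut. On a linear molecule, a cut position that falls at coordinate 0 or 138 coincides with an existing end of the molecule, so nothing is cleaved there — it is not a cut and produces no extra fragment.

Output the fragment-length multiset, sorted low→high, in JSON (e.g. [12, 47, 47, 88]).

[5,6,7,7,9,11,11,18,18,18,28]

Scan for sites:
  MvoI AGTTG/5: at [42] ⇒ [47]
  BxoIV CCTGCCT/0: at [120] ⇒ [120]
  EstIV TTGG/3: at [44, 96, 108] ⇒ [47, 99, 111]
  TgoX (CTCTTTG, off=7): no sites
  PtaX GTGCTGT/6: at [5, 23, 47, 75, 82, 100] ⇒ [11, 29, 53, 81, 88, 106]

All cut coordinates (distinct, sorted): [11, 29, 47, 53, 81, 88, 99, 106, 111, 120]

Fragment lengths:
  [0,11): 11 bp
  [11,29): 18 bp
  [29,47): 18 bp
  [47,53): 6 bp
  [53,81): 28 bp
  [81,88): 7 bp
  [88,99): 11 bp
  [99,106): 7 bp
  [106,111): 5 bp
  [111,120): 9 bp
  [120,138): 18 bp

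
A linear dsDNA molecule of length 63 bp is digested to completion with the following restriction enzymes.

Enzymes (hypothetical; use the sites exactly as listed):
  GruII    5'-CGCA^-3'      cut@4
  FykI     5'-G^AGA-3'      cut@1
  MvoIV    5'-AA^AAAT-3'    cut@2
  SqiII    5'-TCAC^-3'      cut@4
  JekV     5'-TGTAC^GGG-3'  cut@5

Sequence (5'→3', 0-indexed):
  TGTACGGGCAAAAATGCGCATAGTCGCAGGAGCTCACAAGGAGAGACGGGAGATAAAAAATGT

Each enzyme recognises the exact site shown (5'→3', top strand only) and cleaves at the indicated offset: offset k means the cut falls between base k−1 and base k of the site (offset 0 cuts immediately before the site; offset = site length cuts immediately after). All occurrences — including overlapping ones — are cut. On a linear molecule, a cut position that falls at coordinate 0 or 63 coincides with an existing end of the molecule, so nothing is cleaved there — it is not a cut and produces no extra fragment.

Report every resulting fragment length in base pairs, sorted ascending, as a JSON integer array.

[2,4,5,6,6,7,7,8,9,9]

Site scan:
  GruII (CGCA, off=4): starts [16, 24] → cuts [20, 28]
  FykI (GAGA, off=1): starts [40, 42, 49] → cuts [41, 43, 50]
  MvoIV (AAAAAT, off=2): starts [9, 55] → cuts [11, 57]
  SqiII (TCAC, off=4): starts [33] → cuts [37]
  JekV (TGTACGGG, off=5): starts [0] → cuts [5]

Pooled cuts: [5, 11, 20, 28, 37, 41, 43, 50, 57]

Fragments:
  [0,5): 5 bp
  [5,11): 6 bp
  [11,20): 9 bp
  [20,28): 8 bp
  [28,37): 9 bp
  [37,41): 4 bp
  [41,43): 2 bp
  [43,50): 7 bp
  [50,57): 7 bp
  [57,63): 6 bp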